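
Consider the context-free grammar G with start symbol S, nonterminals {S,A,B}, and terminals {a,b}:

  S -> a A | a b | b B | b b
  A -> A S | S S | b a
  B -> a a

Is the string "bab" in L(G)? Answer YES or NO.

CNF form of G:
  S -> T0 B | T0 T0 | T1 A | T1 T0
  A -> A S | S S | T0 T1
  B -> T1 T1
  T0 -> b
  T1 -> a

CYK fill:
  T[0,0] 'b' = {T0}  orig:{}
  T[1,1] 'a' = {T1}  orig:{}
  T[2,2] 'b' = {T0}  orig:{}
  T[0,1] 'ba' = {A}
  T[1,2] 'ab' = {S}
  T[0,2] 'bab' = ∅

S ∉ T[0,2] ⇒ NO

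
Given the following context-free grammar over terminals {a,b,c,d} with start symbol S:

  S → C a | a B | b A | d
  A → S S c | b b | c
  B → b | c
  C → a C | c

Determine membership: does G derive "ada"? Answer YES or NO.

Convert to CNF:
  S -> C T2 | T1 A | T2 B | d
  A -> S X3 | T1 T1 | c
  B -> b | c
  C -> T2 C | c
  T0 -> c
  T1 -> b
  T2 -> a
  X3 -> S T0

Fill CYK table bottom-up:
  T[0,0] 'a' = {T2}  orig:{}
  T[1,1] 'd' = {S}
  T[2,2] 'a' = {T2}  orig:{}
  T[0,1] 'ad' = ∅
  T[1,2] 'da' = ∅
  T[0,2] 'ada' = ∅

S ∉ T[0,2] ⇒ NO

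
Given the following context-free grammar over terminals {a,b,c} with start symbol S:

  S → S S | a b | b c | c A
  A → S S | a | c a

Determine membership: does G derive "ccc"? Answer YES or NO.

Convert to CNF:
  S -> S S | T0 A | T1 T2 | T2 T0
  A -> S S | T0 T1 | a
  T0 -> c
  T1 -> a
  T2 -> b

CYK table (by increasing span):
  [0..0]={T0}  "c"  orig:{}
  [1..1]={T0}  "c"  orig:{}
  [2..2]={T0}  "c"  orig:{}
  [0..1]=∅  "cc"
  [1..2]=∅  "cc"
  [0..2]=∅  "ccc"

S ∉ T[0,2] ⇒ NO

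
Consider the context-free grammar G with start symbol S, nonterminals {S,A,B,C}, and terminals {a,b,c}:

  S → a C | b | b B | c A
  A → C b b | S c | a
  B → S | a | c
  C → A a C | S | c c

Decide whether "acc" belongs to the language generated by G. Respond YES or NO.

CNF form of G:
  S -> T0 B | T1 A | T2 C | b
  A -> C X3 | S T1 | a
  B -> T0 B | T1 A | T2 C | a | b | c
  C -> A X4 | T0 B | T1 A | T1 T1 | T2 C | b
  T0 -> b
  T1 -> c
  T2 -> a
  X3 -> T0 T0
  X4 -> T2 C

Fill CYK table bottom-up:
  [0..0]={A,B,T2}  "a"  orig:{A,B}
  [1..1]={B,T1}  "c"  orig:{B}
  [2..2]={B,T1}  "c"  orig:{B}
  [0..1]=∅  "ac"
  [1..2]={C}  "cc"
  [0..2]={B,C,S,X4}  "acc"  orig:{B,C,S}

S ∈ T[0,2] ⇒ YES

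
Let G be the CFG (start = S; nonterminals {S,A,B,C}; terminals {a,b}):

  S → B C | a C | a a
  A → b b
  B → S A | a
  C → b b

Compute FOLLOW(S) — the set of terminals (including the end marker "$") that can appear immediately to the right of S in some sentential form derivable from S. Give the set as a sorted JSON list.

FIRST sets, iterate to fixpoint:
pass 1:
  A via A→b b: +{b}
  B via B→a: +{a}
  C via C→b b: +{b}
  S via S→B C: +{a}
  S: {a}  A: {b}  B: {a}  C: {b}
pass 2: (no change)
  S: {a}  A: {b}  B: {a}  C: {b}

FOLLOW iteration:
initialize: $ ∈ FOLLOW(S)
iter 1:
  B→S A: FOLLOW(S) ⊇ FIRST(A) = {b}; new: +{b}
  S→B C: FOLLOW(B) ⊇ FIRST(C) = {b}; new: +{b}
  S→B C: FOLLOW(C) ⊇ FOLLOW(S) ⊇ {$,b}; new: +{$,b}
  FOLLOW[S]={$,b}  FOLLOW[A]={}  FOLLOW[B]={b}  FOLLOW[C]={$,b}
iter 2:
  B→S A: FOLLOW(A) ⊇ FOLLOW(B) ⊇ {b}; new: +{b}
  FOLLOW[S]={$,b}  FOLLOW[A]={b}  FOLLOW[B]={b}  FOLLOW[C]={$,b}
iter 3: — fixpoint
  FOLLOW[S]={$,b}  FOLLOW[A]={b}  FOLLOW[B]={b}  FOLLOW[C]={$,b}

FOLLOW(S) = ["$", "b"]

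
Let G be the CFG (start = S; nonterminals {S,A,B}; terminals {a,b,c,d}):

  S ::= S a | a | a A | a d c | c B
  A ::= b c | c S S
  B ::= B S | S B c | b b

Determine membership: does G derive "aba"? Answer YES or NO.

CNF form of G:
  S -> S T2 | T1 B | T2 A | T2 X6 | a
  A -> T0 T1 | T1 X4
  B -> B S | S X5 | T0 T0
  T0 -> b
  T1 -> c
  T2 -> a
  T3 -> d
  X4 -> S S
  X5 -> B T1
  X6 -> T3 T1

CYK fill:
  T[0,0] 'a' = {S,T2}  orig:{S}
  T[1,1] 'b' = {T0}  orig:{}
  T[2,2] 'a' = {S,T2}  orig:{S}
  T[0,1] 'ab' = ∅
  T[1,2] 'ba' = ∅
  T[0,2] 'aba' = ∅

S ∉ T[0,2] ⇒ NO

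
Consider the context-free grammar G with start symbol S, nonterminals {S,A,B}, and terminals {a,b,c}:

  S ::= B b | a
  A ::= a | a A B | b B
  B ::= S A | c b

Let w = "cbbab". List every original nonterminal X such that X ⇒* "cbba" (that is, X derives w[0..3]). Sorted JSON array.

Convert to CNF:
  S -> B T1 | a
  A -> T0 X3 | T1 B | a
  B -> S A | T2 T1
  T0 -> a
  T1 -> b
  T2 -> c
  X3 -> A B

CYK table (by increasing span) (cells [i..j] with 0 ≤ i ≤ j ≤ 3 only):
  [0..0]={T2}  "c"  orig:{}
  [1..1]={T1}  "b"  orig:{}
  [2..2]={T1}  "b"  orig:{}
  [3..3]={A,S,T0}  "a"  orig:{A,S}
  [0..1]={B}  "cb"
  [1..2]=∅  "bb"
  [2..3]=∅  "ba"
  [0..2]={S}  "cbb"
  [1..3]=∅  "bba"
  [0..3]={B}  "cbba"

Original NTs in T[0,3] deriving "cbba": ["B"]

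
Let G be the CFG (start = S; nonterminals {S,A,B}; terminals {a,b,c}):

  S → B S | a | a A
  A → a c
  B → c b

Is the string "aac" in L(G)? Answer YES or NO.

CNF form of G:
  S -> B S | T0 A | a
  A -> T0 T1
  B -> T1 T2
  T0 -> a
  T1 -> c
  T2 -> b

CYK table (by increasing span):
  [0..0]={S,T0}  "a"  orig:{S}
  [1..1]={S,T0}  "a"  orig:{S}
  [2..2]={T1}  "c"  orig:{}
  [0..1]=∅  "aa"
  [1..2]={A}  "ac"
  [0..2]={S}  "aac"

S ∈ T[0,2] ⇒ YES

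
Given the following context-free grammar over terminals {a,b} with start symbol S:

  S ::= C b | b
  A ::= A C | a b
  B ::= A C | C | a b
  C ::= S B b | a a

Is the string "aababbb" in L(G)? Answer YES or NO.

Convert to CNF:
  S -> C T1 | b
  A -> A C | T0 T1
  B -> A C | S X2 | T0 T0 | T0 T1
  C -> S X3 | T0 T0
  T0 -> a
  T1 -> b
  X2 -> B T1
  X3 -> B T1

Fill CYK table bottom-up:
  cell(0,0) a: {T0}  orig:{}
  cell(1,1) a: {T0}  orig:{}
  cell(2,2) b: {S,T1}  orig:{S}
  cell(3,3) a: {T0}  orig:{}
  cell(4,4) b: {S,T1}  orig:{S}
  cell(5,5) b: {S,T1}  orig:{S}
  cell(6,6) b: {S,T1}  orig:{S}
  cell(0,1) aa: {B,C}
  cell(1,2) ab: {A,B}
  cell(2,3) ba: ∅
  cell(3,4) ab: {A,B}
  cell(4,5) bb: ∅
  cell(5,6) bb: ∅
  cell(0,2) aab: {S,X2,X3}  orig:{S}
  cell(1,3) aba: ∅
  cell(2,4) bab: ∅
  cell(3,5) abb: {X2,X3}  orig:{}
  cell(4,6) bbb: ∅
  cell(0,3) aaba: ∅
  cell(1,4) abab: ∅
  cell(2,5) babb: {B,C}
  cell(3,6) abbb: ∅
  cell(0,4) aabab: ∅
  cell(1,5) ababb: ∅
  cell(2,6) babbb: {S,X2,X3}  orig:{S}
  cell(0,5) aababb: {B,C}
  cell(1,6) ababbb: ∅
  cell(0,6) aababbb: {S,X2,X3}  orig:{S}

S ∈ T[0,6] ⇒ YES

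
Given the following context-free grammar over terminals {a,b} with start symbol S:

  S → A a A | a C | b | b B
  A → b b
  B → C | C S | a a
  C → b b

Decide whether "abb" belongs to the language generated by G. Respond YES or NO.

CNF form of G:
  S -> A X2 | T0 B | T1 C | b
  A -> T0 T0
  B -> C S | T0 T0 | T1 T1
  C -> T0 T0
  T0 -> b
  T1 -> a
  X2 -> T1 A

CYK fill:
  [0..0]={T1}  "a"  orig:{}
  [1..1]={S,T0}  "b"  orig:{S}
  [2..2]={S,T0}  "b"  orig:{S}
  [0..1]=∅  "ab"
  [1..2]={A,B,C}  "bb"
  [0..2]={S,X2}  "abb"  orig:{S}

S ∈ T[0,2] ⇒ YES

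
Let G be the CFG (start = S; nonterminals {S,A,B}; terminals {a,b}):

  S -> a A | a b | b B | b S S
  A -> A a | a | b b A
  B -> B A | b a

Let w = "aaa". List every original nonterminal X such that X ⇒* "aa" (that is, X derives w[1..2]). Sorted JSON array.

CNF form of G:
  S -> T0 A | T0 T1 | T1 B | T1 X3
  A -> A T0 | T1 X2 | a
  B -> B A | T1 T0
  T0 -> a
  T1 -> b
  X2 -> T1 A
  X3 -> S S

CYK table (by increasing span) (cells [i..j] with 1 ≤ i ≤ j ≤ 2 only):
  [1..1]={A,T0}  "a"  orig:{A}
  [2..2]={A,T0}  "a"  orig:{A}
  [1..2]={A,S}  "aa"

Original NTs in T[1,2] deriving "aa": ["A", "S"]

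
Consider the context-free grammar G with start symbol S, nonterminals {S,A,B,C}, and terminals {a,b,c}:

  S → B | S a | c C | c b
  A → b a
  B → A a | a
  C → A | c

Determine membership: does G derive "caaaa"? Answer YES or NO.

Convert to CNF:
  S -> A T1 | S T1 | T2 C | T2 T0 | a
  A -> T0 T1
  B -> A T1 | a
  C -> T0 T1 | c
  T0 -> b
  T1 -> a
  T2 -> c

CYK table (by increasing span):
  [0..0]={C,T2}  "c"  orig:{C}
  [1..1]={B,S,T1}  "a"  orig:{B,S}
  [2..2]={B,S,T1}  "a"  orig:{B,S}
  [3..3]={B,S,T1}  "a"  orig:{B,S}
  [4..4]={B,S,T1}  "a"  orig:{B,S}
  [0..1]=∅  "ca"
  [1..2]={S}  "aa"
  [2..3]={S}  "aa"
  [3..4]={S}  "aa"
  [0..2]=∅  "caa"
  [1..3]={S}  "aaa"
  [2..4]={S}  "aaa"
  [0..3]=∅  "caaa"
  [1..4]={S}  "aaaa"
  [0..4]=∅  "caaaa"

S ∉ T[0,4] ⇒ NO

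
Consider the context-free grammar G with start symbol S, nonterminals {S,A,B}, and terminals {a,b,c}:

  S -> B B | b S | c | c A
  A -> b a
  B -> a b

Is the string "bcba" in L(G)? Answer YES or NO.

Convert to CNF:
  S -> B B | T0 S | T2 A | c
  A -> T0 T1
  B -> T1 T0
  T0 -> b
  T1 -> a
  T2 -> c

CYK fill:
  cell(0,0) b: {T0}  orig:{}
  cell(1,1) c: {S,T2}  orig:{S}
  cell(2,2) b: {T0}  orig:{}
  cell(3,3) a: {T1}  orig:{}
  cell(0,1) bc: {S}
  cell(1,2) cb: ∅
  cell(2,3) ba: {A}
  cell(0,2) bcb: ∅
  cell(1,3) cba: {S}
  cell(0,3) bcba: {S}

S ∈ T[0,3] ⇒ YES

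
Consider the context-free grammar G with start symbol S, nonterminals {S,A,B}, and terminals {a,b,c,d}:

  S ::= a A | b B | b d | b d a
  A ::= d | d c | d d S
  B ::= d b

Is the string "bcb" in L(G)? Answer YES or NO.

Convert to CNF:
  S -> T2 B | T2 T0 | T2 X5 | T3 A
  A -> T0 T1 | T0 X4 | d
  B -> T0 T2
  T0 -> d
  T1 -> c
  T2 -> b
  T3 -> a
  X4 -> T0 S
  X5 -> T0 T3

CYK table (by increasing span):
  [0..0]={T2}  "b"  orig:{}
  [1..1]={T1}  "c"  orig:{}
  [2..2]={T2}  "b"  orig:{}
  [0..1]=∅  "bc"
  [1..2]=∅  "cb"
  [0..2]=∅  "bcb"

S ∉ T[0,2] ⇒ NO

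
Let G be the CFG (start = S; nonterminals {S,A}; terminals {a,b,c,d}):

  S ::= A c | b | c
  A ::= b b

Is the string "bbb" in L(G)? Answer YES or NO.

CNF form of G:
  S -> A T1 | b | c
  A -> T0 T0
  T0 -> b
  T1 -> c

Fill CYK table bottom-up:
  cell(0,0) b: {S,T0}  orig:{S}
  cell(1,1) b: {S,T0}  orig:{S}
  cell(2,2) b: {S,T0}  orig:{S}
  cell(0,1) bb: {A}
  cell(1,2) bb: {A}
  cell(0,2) bbb: ∅

S ∉ T[0,2] ⇒ NO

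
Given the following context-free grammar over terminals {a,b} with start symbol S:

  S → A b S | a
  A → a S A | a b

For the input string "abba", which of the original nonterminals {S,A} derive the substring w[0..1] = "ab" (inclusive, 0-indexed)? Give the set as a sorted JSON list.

Convert to CNF:
  S -> A X3 | a
  A -> T0 T1 | T0 X2
  T0 -> a
  T1 -> b
  X2 -> S A
  X3 -> T1 S

CYK fill (cells [i..j] with 0 ≤ i ≤ j ≤ 1 only):
  cell(0,0) a: {S,T0}  orig:{S}
  cell(1,1) b: {T1}  orig:{}
  cell(0,1) ab: {A}

Original NTs in T[0,1] deriving "ab": ["A"]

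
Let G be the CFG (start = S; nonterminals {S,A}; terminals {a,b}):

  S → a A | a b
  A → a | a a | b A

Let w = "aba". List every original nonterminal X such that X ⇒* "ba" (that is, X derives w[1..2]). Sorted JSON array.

Convert to CNF:
  S -> T0 A | T0 T1
  A -> T0 T0 | T1 A | a
  T0 -> a
  T1 -> b

CYK fill — only the sub-triangle for w[1..2]:
  T[1,1] 'b' = {T1}  orig:{}
  T[2,2] 'a' = {A,T0}  orig:{A}
  T[1,2] 'ba' = {A}

Original NTs in T[1,2] deriving "ba": ["A"]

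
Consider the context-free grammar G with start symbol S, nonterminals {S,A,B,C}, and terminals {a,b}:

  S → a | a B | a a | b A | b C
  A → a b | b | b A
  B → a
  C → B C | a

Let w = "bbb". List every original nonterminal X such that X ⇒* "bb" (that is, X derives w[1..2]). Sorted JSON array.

Convert to CNF:
  S -> T0 B | T0 T0 | T1 A | T1 C | a
  A -> T0 T1 | T1 A | b
  B -> a
  C -> B C | a
  T0 -> a
  T1 -> b

CYK table (by increasing span) (cells [i..j] with 1 ≤ i ≤ j ≤ 2 only):
  T[1,1] 'b' = {A,T1}  orig:{A}
  T[2,2] 'b' = {A,T1}  orig:{A}
  T[1,2] 'bb' = {A,S}

Original NTs in T[1,2] deriving "bb": ["A", "S"]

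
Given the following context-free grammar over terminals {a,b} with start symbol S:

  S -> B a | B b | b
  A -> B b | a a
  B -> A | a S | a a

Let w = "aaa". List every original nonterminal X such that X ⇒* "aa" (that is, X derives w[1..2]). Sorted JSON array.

CNF form of G:
  S -> B T0 | B T1 | b
  A -> B T0 | T1 T1
  B -> B T0 | T1 S | T1 T1
  T0 -> b
  T1 -> a

CYK table (by increasing span) (cells [i..j] with 1 ≤ i ≤ j ≤ 2 only):
  [1..1]={T1}  "a"  orig:{}
  [2..2]={T1}  "a"  orig:{}
  [1..2]={A,B}  "aa"

Original NTs in T[1,2] deriving "aa": ["A", "B"]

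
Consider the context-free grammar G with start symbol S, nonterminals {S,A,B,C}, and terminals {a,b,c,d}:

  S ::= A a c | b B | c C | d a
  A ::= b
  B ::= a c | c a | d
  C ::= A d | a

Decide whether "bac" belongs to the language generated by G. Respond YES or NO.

CNF form of G:
  S -> A X4 | T1 C | T2 T0 | T3 B
  A -> b
  B -> T0 T1 | T1 T0 | d
  C -> A T2 | a
  T0 -> a
  T1 -> c
  T2 -> d
  T3 -> b
  X4 -> T0 T1

CYK table (by increasing span):
  T[0,0] 'b' = {A,T3}  orig:{A}
  T[1,1] 'a' = {C,T0}  orig:{C}
  T[2,2] 'c' = {T1}  orig:{}
  T[0,1] 'ba' = ∅
  T[1,2] 'ac' = {B,X4}  orig:{B}
  T[0,2] 'bac' = {S}

S ∈ T[0,2] ⇒ YES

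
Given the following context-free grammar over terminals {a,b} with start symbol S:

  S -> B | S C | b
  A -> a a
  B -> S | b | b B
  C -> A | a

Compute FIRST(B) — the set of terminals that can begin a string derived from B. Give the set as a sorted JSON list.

FIRST sets, iterate to fixpoint:
round 1:
  A via A→a a: +{a}
  B via B→b: +{b}
  C via C→A: +{a}
  S via S→B: +{b}
  FIRST(S)={b}  FIRST(A)={a}  FIRST(B)={b}  FIRST(C)={a}
round 2: (stable)
  FIRST(S)={b}  FIRST(A)={a}  FIRST(B)={b}  FIRST(C)={a}

FIRST(B) = ["b"]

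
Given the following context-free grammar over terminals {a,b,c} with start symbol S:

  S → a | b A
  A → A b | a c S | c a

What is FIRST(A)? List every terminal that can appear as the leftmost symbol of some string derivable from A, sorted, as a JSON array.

Compute FIRST by fixpoint:
round 1:
  A via A→a c S: +{a}
  A via A→c a: +{c}
  S via S→a: +{a}
  S via S→b A: +{b}
  S: {a,b}  A: {a,c}
round 2: (no change)
  S: {a,b}  A: {a,c}

FIRST(A) = ["a", "c"]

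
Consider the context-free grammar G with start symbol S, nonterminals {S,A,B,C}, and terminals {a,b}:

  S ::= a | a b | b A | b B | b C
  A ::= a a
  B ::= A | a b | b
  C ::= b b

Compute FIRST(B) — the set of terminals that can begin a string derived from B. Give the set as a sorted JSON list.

FIRST sets, iterate to fixpoint:
pass 1:
  A via A→a a: +{a}
  B via B→A: +{a}
  B via B→b: +{b}
  C via C→b b: +{b}
  S via S→a: +{a}
  S via S→b A: +{b}
  S: {a,b}  A: {a}  B: {a,b}  C: {b}
pass 2: done
  S: {a,b}  A: {a}  B: {a,b}  C: {b}

FIRST(B) = ["a", "b"]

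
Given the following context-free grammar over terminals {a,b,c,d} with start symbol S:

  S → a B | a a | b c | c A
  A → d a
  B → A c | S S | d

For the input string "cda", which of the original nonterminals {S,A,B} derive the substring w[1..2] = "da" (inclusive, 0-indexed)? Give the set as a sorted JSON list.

CNF form of G:
  S -> T1 B | T1 T1 | T2 A | T3 T2
  A -> T0 T1
  B -> A T2 | S S | d
  T0 -> d
  T1 -> a
  T2 -> c
  T3 -> b

Fill CYK table bottom-up (cells [i..j] with 1 ≤ i ≤ j ≤ 2 only):
  [1..1]={B,T0}  "d"  orig:{B}
  [2..2]={T1}  "a"  orig:{}
  [1..2]={A}  "da"

Original NTs in T[1,2] deriving "da": ["A"]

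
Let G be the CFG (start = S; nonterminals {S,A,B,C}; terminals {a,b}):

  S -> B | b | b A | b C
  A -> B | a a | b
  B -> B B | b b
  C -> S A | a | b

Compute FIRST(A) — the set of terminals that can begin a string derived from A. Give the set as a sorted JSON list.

Compute FIRST by fixpoint:
round 1:
  A via A→a a: +{a}
  A via A→b: +{b}
  B via B→b b: +{b}
  C via C→a: +{a}
  C via C→b: +{b}
  S via S→B: +{b}
  S: {b}  A: {a,b}  B: {b}  C: {a,b}
round 2: (no change)
  S: {b}  A: {a,b}  B: {b}  C: {a,b}

FIRST(A) = ["a", "b"]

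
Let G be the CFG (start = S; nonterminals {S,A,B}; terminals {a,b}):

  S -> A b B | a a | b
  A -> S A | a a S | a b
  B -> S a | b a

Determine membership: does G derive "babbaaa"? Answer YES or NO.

CNF form of G:
  S -> A X3 | T0 T0 | b
  A -> S A | T0 T1 | T0 X2
  B -> S T0 | T1 T0
  T0 -> a
  T1 -> b
  X2 -> T0 S
  X3 -> T1 B

CYK fill:
  T[0,0] 'b' = {S,T1}  orig:{S}
  T[1,1] 'a' = {T0}  orig:{}
  T[2,2] 'b' = {S,T1}  orig:{S}
  T[3,3] 'b' = {S,T1}  orig:{S}
  T[4,4] 'a' = {T0}  orig:{}
  T[5,5] 'a' = {T0}  orig:{}
  T[6,6] 'a' = {T0}  orig:{}
  T[0,1] 'ba' = {B}
  T[1,2] 'ab' = {A,X2}  orig:{A}
  T[2,3] 'bb' = ∅
  T[3,4] 'ba' = {B}
  T[4,5] 'aa' = {S}
  T[5,6] 'aa' = {S}
  T[0,2] 'bab' = {A}
  T[1,3] 'abb' = ∅
  T[2,4] 'bba' = {X3}  orig:{}
  T[3,5] 'baa' = ∅
  T[4,6] 'aaa' = {B,X2}  orig:{B}
  T[0,3] 'babb' = ∅
  T[1,4] 'abba' = ∅
  T[2,5] 'bbaa' = ∅
  T[3,6] 'baaa' = {X3}  orig:{}
  T[0,4] 'babba' = ∅
  T[1,5] 'abbaa' = ∅
  T[2,6] 'bbaaa' = ∅
  T[0,5] 'babbaa' = ∅
  T[1,6] 'abbaaa' = {S}
  T[0,6] 'babbaaa' = {S}

S ∈ T[0,6] ⇒ YES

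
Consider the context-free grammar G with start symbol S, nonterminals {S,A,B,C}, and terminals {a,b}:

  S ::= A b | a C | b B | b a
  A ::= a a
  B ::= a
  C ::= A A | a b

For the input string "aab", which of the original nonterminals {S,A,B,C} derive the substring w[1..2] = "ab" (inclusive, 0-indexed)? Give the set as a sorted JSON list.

CNF form of G:
  S -> A T1 | T0 C | T1 B | T1 T0
  A -> T0 T0
  B -> a
  C -> A A | T0 T1
  T0 -> a
  T1 -> b

Fill CYK table bottom-up (cells [i..j] with 1 ≤ i ≤ j ≤ 2 only):
  T[1,1] 'a' = {B,T0}  orig:{B}
  T[2,2] 'b' = {T1}  orig:{}
  T[1,2] 'ab' = {C}

Original NTs in T[1,2] deriving "ab": ["C"]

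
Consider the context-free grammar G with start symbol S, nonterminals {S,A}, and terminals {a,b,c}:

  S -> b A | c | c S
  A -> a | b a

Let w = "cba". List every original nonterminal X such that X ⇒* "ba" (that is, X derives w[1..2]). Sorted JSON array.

Convert to CNF:
  S -> T0 A | T2 S | c
  A -> T0 T1 | a
  T0 -> b
  T1 -> a
  T2 -> c

CYK table (by increasing span) (cells [i..j] with 1 ≤ i ≤ j ≤ 2 only):
  cell(1,1) b: {T0}  orig:{}
  cell(2,2) a: {A,T1}  orig:{A}
  cell(1,2) ba: {A,S}

Original NTs in T[1,2] deriving "ba": ["A", "S"]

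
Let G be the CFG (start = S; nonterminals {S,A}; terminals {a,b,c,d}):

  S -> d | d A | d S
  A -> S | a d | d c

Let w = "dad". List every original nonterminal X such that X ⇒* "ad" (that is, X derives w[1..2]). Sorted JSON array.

CNF form of G:
  S -> T1 A | T1 S | d
  A -> T0 T1 | T1 A | T1 S | T1 T2 | d
  T0 -> a
  T1 -> d
  T2 -> c

Fill CYK table bottom-up, restricted to cells inside w[1..2]:
  cell(1,1) a: {T0}  orig:{}
  cell(2,2) d: {A,S,T1}  orig:{A,S}
  cell(1,2) ad: {A}

Original NTs in T[1,2] deriving "ad": ["A"]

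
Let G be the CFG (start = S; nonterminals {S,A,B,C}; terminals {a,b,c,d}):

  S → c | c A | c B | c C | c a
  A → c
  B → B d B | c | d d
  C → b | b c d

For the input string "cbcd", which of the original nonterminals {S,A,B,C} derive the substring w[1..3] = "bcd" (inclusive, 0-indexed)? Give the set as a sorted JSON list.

CNF form of G:
  S -> T2 A | T2 B | T2 C | T2 T3 | c
  A -> c
  B -> B X4 | T0 T0 | c
  C -> T1 X5 | b
  T0 -> d
  T1 -> b
  T2 -> c
  T3 -> a
  X4 -> T0 B
  X5 -> T2 T0

Fill CYK table bottom-up — only the sub-triangle for w[1..3]:
  [1..1]={C,T1}  "b"  orig:{C}
  [2..2]={A,B,S,T2}  "c"  orig:{A,B,S}
  [3..3]={T0}  "d"  orig:{}
  [1..2]=∅  "bc"
  [2..3]={X5}  "cd"  orig:{}
  [1..3]={C}  "bcd"

Original NTs in T[1,3] deriving "bcd": ["C"]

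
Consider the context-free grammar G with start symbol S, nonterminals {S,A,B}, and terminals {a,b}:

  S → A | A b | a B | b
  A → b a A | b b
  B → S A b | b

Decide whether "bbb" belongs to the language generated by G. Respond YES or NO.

CNF form of G:
  S -> A T0 | T0 T0 | T0 X4 | T1 B | b
  A -> T0 T0 | T0 X2
  B -> S X3 | b
  T0 -> b
  T1 -> a
  X2 -> T1 A
  X3 -> A T0
  X4 -> T1 A

CYK fill:
  cell(0,0) b: {B,S,T0}  orig:{B,S}
  cell(1,1) b: {B,S,T0}  orig:{B,S}
  cell(2,2) b: {B,S,T0}  orig:{B,S}
  cell(0,1) bb: {A,S}
  cell(1,2) bb: {A,S}
  cell(0,2) bbb: {S,X3}  orig:{S}

S ∈ T[0,2] ⇒ YES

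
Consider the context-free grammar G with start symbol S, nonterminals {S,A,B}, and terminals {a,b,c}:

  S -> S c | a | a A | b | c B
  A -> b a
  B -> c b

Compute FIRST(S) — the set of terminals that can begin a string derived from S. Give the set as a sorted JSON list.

Compute FIRST by fixpoint:
pass 1:
  A via A→b a: +{b}
  B via B→c b: +{c}
  S via S→a: +{a}
  S via S→b: +{b}
  S via S→c B: +{c}
  FIRST(S)={a,b,c}  FIRST(A)={b}  FIRST(B)={c}
pass 2: — fixpoint
  FIRST(S)={a,b,c}  FIRST(A)={b}  FIRST(B)={c}

FIRST(S) = ["a", "b", "c"]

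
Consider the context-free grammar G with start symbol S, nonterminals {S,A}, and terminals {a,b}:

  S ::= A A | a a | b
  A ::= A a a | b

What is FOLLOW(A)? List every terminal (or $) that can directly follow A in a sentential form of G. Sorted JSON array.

FIRST sets, iterate to fixpoint:
round 1:
  A via A→b: +{b}
  S via S→A A: +{b}
  S via S→a a: +{a}
  FIRST[S]={a,b}  FIRST[A]={b}
round 2: — fixpoint
  FIRST[S]={a,b}  FIRST[A]={b}

FOLLOW iteration:
seed FOLLOW(S) with $
round 1:
  A→A a a: FOLLOW(A) ⊇ FIRST(a) = {a}; new: +{a}
  S→A A: FOLLOW(A) ⊇ FIRST(A) = {b}; new: +{b}
  S→A A: FOLLOW(A) ⊇ FOLLOW(S) ⊇ {$}; new: +{$}
  FOLLOW(S)={$}  FOLLOW(A)={$,a,b}
round 2: (no change)
  FOLLOW(S)={$}  FOLLOW(A)={$,a,b}

FOLLOW(A) = ["$", "a", "b"]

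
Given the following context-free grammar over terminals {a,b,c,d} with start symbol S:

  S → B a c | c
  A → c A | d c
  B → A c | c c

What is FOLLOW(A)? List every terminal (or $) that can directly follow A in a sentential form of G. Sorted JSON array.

FIRST iteration:
pass 1:
  A via A→c A: +{c}
  A via A→d c: +{d}
  B via B→A c: +{c,d}
  S via S→B a c: +{c,d}
  FIRST[S]={c,d}  FIRST[A]={c,d}  FIRST[B]={c,d}
pass 2: done
  FIRST[S]={c,d}  FIRST[A]={c,d}  FIRST[B]={c,d}

FOLLOW sets:
seed FOLLOW(S) with $
iter 1:
  B→A c: FOLLOW(A) ⊇ FIRST(c) = {c}; new: +{c}
  S→B a c: FOLLOW(B) ⊇ FIRST(a) = {a}; new: +{a}
  FOLLOW(S)={$}  FOLLOW(A)={c}  FOLLOW(B)={a}
iter 2: — fixpoint
  FOLLOW(S)={$}  FOLLOW(A)={c}  FOLLOW(B)={a}

FOLLOW(A) = ["c"]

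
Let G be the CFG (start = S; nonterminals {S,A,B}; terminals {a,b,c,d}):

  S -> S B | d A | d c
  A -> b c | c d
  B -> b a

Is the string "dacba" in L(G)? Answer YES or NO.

Convert to CNF:
  S -> S B | T2 A | T2 T1
  A -> T0 T1 | T1 T2
  B -> T0 T3
  T0 -> b
  T1 -> c
  T2 -> d
  T3 -> a

CYK fill:
  [0..0]={T2}  "d"  orig:{}
  [1..1]={T3}  "a"  orig:{}
  [2..2]={T1}  "c"  orig:{}
  [3..3]={T0}  "b"  orig:{}
  [4..4]={T3}  "a"  orig:{}
  [0..1]=∅  "da"
  [1..2]=∅  "ac"
  [2..3]=∅  "cb"
  [3..4]={B}  "ba"
  [0..2]=∅  "dac"
  [1..3]=∅  "acb"
  [2..4]=∅  "cba"
  [0..3]=∅  "dacb"
  [1..4]=∅  "acba"
  [0..4]=∅  "dacba"

S ∉ T[0,4] ⇒ NO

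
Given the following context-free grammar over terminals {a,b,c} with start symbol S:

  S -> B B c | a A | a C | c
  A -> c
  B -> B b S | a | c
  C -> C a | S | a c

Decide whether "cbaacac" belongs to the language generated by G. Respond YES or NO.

Convert to CNF:
  S -> B X5 | T2 A | T2 C | c
  A -> c
  B -> B X3 | a | c
  C -> B X4 | C T2 | T2 A | T2 C | T2 T1 | c
  T0 -> b
  T1 -> c
  T2 -> a
  X3 -> T0 S
  X4 -> B T1
  X5 -> B T1

CYK fill:
  T[0,0] 'c' = {A,B,C,S,T1}  orig:{A,B,C,S}
  T[1,1] 'b' = {T0}  orig:{}
  T[2,2] 'a' = {B,T2}  orig:{B}
  T[3,3] 'a' = {B,T2}  orig:{B}
  T[4,4] 'c' = {A,B,C,S,T1}  orig:{A,B,C,S}
  T[5,5] 'a' = {B,T2}  orig:{B}
  T[6,6] 'c' = {A,B,C,S,T1}  orig:{A,B,C,S}
  T[0,1] 'cb' = ∅
  T[1,2] 'ba' = ∅
  T[2,3] 'aa' = ∅
  T[3,4] 'ac' = {C,S,X4,X5}  orig:{C,S}
  T[4,5] 'ca' = {C}
  T[5,6] 'ac' = {C,S,X4,X5}  orig:{C,S}
  T[0,2] 'cba' = ∅
  T[1,3] 'baa' = ∅
  T[2,4] 'aac' = {C,S}
  T[3,5] 'aca' = {C,S}
  T[4,6] 'cac' = {C,S}
  T[0,3] 'cbaa' = ∅
  T[1,4] 'baac' = {X3}  orig:{}
  T[2,5] 'aaca' = {C,S}
  T[3,6] 'acac' = {C,S}
  T[0,4] 'cbaac' = {B}
  T[1,5] 'baaca' = {X3}  orig:{}
  T[2,6] 'aacac' = {C,S}
  T[0,5] 'cbaaca' = {B}
  T[1,6] 'baacac' = {X3}  orig:{}
  T[0,6] 'cbaacac' = {B,C,S,X4,X5}  orig:{B,C,S}

S ∈ T[0,6] ⇒ YES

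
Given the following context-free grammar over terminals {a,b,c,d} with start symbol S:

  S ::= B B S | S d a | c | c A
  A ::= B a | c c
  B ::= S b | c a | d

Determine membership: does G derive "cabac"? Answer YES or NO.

CNF form of G:
  S -> B X4 | S X5 | T1 A | c
  A -> B T0 | T1 T1
  B -> S T2 | T1 T0 | d
  T0 -> a
  T1 -> c
  T2 -> b
  T3 -> d
  X4 -> B S
  X5 -> T3 T0

CYK fill:
  T[0,0] 'c' = {S,T1}  orig:{S}
  T[1,1] 'a' = {T0}  orig:{}
  T[2,2] 'b' = {T2}  orig:{}
  T[3,3] 'a' = {T0}  orig:{}
  T[4,4] 'c' = {S,T1}  orig:{S}
  T[0,1] 'ca' = {B}
  T[1,2] 'ab' = ∅
  T[2,3] 'ba' = ∅
  T[3,4] 'ac' = ∅
  T[0,2] 'cab' = ∅
  T[1,3] 'aba' = ∅
  T[2,4] 'bac' = ∅
  T[0,3] 'caba' = ∅
  T[1,4] 'abac' = ∅
  T[0,4] 'cabac' = ∅

S ∉ T[0,4] ⇒ NO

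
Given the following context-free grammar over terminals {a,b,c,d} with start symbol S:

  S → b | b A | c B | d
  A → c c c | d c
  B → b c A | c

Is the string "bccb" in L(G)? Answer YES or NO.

Convert to CNF:
  S -> T0 B | T2 A | b | d
  A -> T0 X3 | T1 T0
  B -> T2 X4 | c
  T0 -> c
  T1 -> d
  T2 -> b
  X3 -> T0 T0
  X4 -> T0 A

CYK table (by increasing span):
  T[0,0] 'b' = {S,T2}  orig:{S}
  T[1,1] 'c' = {B,T0}  orig:{B}
  T[2,2] 'c' = {B,T0}  orig:{B}
  T[3,3] 'b' = {S,T2}  orig:{S}
  T[0,1] 'bc' = ∅
  T[1,2] 'cc' = {S,X3}  orig:{S}
  T[2,3] 'cb' = ∅
  T[0,2] 'bcc' = ∅
  T[1,3] 'ccb' = ∅
  T[0,3] 'bccb' = ∅

S ∉ T[0,3] ⇒ NO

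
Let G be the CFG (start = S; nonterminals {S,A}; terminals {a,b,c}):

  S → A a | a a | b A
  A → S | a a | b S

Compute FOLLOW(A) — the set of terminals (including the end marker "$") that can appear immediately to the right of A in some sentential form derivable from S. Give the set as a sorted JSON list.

FIRST iteration:
[1]
  A via A→a a: +{a}
  A via A→b S: +{b}
  S via S→A a: +{a,b}
  S: {a,b}  A: {a,b}
[2] (stable)
  S: {a,b}  A: {a,b}

Compute FOLLOW by fixpoint:
seed FOLLOW(S) with $
[1]
  S→A a: FOLLOW(A) ⊇ FIRST(a) = {a}; new: +{a}
  S→b A: FOLLOW(A) ⊇ FOLLOW(S) ⊇ {$}; new: +{$}
  S: {$}  A: {$,a}
[2]
  A→S: FOLLOW(S) ⊇ FOLLOW(A) ⊇ {$,a}; new: +{a}
  S: {$,a}  A: {$,a}
[3] (stable)
  S: {$,a}  A: {$,a}

FOLLOW(A) = ["$", "a"]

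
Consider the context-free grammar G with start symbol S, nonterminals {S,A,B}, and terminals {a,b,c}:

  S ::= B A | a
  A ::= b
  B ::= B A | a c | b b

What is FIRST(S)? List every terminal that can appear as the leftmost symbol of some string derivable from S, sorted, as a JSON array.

Compute FIRST by fixpoint:
[1]
  A via A→b: +{b}
  B via B→a c: +{a}
  B via B→b b: +{b}
  S via S→B A: +{a,b}
  FIRST[S]={a,b}  FIRST[A]={b}  FIRST[B]={a,b}
[2] done
  FIRST[S]={a,b}  FIRST[A]={b}  FIRST[B]={a,b}

FIRST(S) = ["a", "b"]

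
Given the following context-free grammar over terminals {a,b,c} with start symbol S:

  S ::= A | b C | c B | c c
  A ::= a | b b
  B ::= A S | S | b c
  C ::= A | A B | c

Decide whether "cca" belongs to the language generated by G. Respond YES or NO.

Convert to CNF:
  S -> T0 C | T0 T0 | T1 B | T1 T1 | a
  A -> T0 T0 | a
  B -> A S | T0 C | T0 T0 | T0 T1 | T1 B | T1 T1 | a
  C -> A B | T0 T0 | a | c
  T0 -> b
  T1 -> c

CYK fill:
  [0..0]={C,T1}  "c"  orig:{C}
  [1..1]={C,T1}  "c"  orig:{C}
  [2..2]={A,B,C,S}  "a"
  [0..1]={B,S}  "cc"
  [1..2]={B,S}  "ca"
  [0..2]={B,S}  "cca"

S ∈ T[0,2] ⇒ YES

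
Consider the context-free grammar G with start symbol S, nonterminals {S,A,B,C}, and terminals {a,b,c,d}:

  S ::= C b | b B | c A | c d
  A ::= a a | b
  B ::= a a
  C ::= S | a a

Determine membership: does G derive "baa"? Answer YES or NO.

CNF form of G:
  S -> C T1 | T1 B | T2 A | T2 T3
  A -> T0 T0 | b
  B -> T0 T0
  C -> C T1 | T0 T0 | T1 B | T2 A | T2 T3
  T0 -> a
  T1 -> b
  T2 -> c
  T3 -> d

CYK table (by increasing span):
  cell(0,0) b: {A,T1}  orig:{A}
  cell(1,1) a: {T0}  orig:{}
  cell(2,2) a: {T0}  orig:{}
  cell(0,1) ba: ∅
  cell(1,2) aa: {A,B,C}
  cell(0,2) baa: {C,S}

S ∈ T[0,2] ⇒ YES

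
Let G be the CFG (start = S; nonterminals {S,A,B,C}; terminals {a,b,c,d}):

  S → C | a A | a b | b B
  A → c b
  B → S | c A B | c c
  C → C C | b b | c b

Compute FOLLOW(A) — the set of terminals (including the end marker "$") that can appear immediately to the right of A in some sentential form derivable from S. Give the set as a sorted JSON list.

Compute FIRST by fixpoint:
iter 1:
  A via A→c b: +{c}
  B via B→c A B: +{c}
  C via C→b b: +{b}
  C via C→c b: +{c}
  S via S→C: +{b,c}
  S via S→a A: +{a}
  FIRST(S)={a,b,c}  FIRST(A)={c}  FIRST(B)={c}  FIRST(C)={b,c}
iter 2:
  B via B→S: +{a,b}
  FIRST(S)={a,b,c}  FIRST(A)={c}  FIRST(B)={a,b,c}  FIRST(C)={b,c}
iter 3: (no change)
  FIRST(S)={a,b,c}  FIRST(A)={c}  FIRST(B)={a,b,c}  FIRST(C)={b,c}

Compute FOLLOW by fixpoint:
FOLLOW(S) := {$}
iter 1:
  B→c A B: FOLLOW(A) ⊇ FIRST(B) = {a,b,c}; new: +{a,b,c}
  C→C C: FOLLOW(C) ⊇ FIRST(C) = {b,c}; new: +{b,c}
  S→C: FOLLOW(C) ⊇ FOLLOW(S) ⊇ {$}; new: +{$}
  S→a A: FOLLOW(A) ⊇ FOLLOW(S) ⊇ {$}; new: +{$}
  S→b B: FOLLOW(B) ⊇ FOLLOW(S) ⊇ {$}; new: +{$}
  FOLLOW[S]={$}  FOLLOW[A]={$,a,b,c}  FOLLOW[B]={$}  FOLLOW[C]={$,b,c}
iter 2: done
  FOLLOW[S]={$}  FOLLOW[A]={$,a,b,c}  FOLLOW[B]={$}  FOLLOW[C]={$,b,c}

FOLLOW(A) = ["$", "a", "b", "c"]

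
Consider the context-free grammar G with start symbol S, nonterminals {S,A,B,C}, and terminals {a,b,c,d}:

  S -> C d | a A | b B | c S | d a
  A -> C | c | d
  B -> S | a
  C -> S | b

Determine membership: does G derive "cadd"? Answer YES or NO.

CNF form of G:
  S -> C T0 | T0 T1 | T1 A | T2 B | T3 S
  A -> C T0 | T0 T1 | T1 A | T2 B | T3 S | b | c | d
  B -> C T0 | T0 T1 | T1 A | T2 B | T3 S | a
  C -> C T0 | T0 T1 | T1 A | T2 B | T3 S | b
  T0 -> d
  T1 -> a
  T2 -> b
  T3 -> c

CYK fill:
  T[0,0] 'c' = {A,T3}  orig:{A}
  T[1,1] 'a' = {B,T1}  orig:{B}
  T[2,2] 'd' = {A,T0}  orig:{A}
  T[3,3] 'd' = {A,T0}  orig:{A}
  T[0,1] 'ca' = ∅
  T[1,2] 'ad' = {A,B,C,S}
  T[2,3] 'dd' = ∅
  T[0,2] 'cad' = {A,B,C,S}
  T[1,3] 'add' = {A,B,C,S}
  T[0,3] 'cadd' = {A,B,C,S}

S ∈ T[0,3] ⇒ YES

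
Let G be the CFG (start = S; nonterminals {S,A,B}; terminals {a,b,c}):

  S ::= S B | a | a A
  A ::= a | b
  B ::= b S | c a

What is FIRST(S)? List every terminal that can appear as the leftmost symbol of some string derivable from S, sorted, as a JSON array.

FIRST sets, iterate to fixpoint:
round 1:
  A via A→a: +{a}
  A via A→b: +{b}
  B via B→b S: +{b}
  B via B→c a: +{c}
  S via S→a: +{a}
  FIRST[S]={a}  FIRST[A]={a,b}  FIRST[B]={b,c}
round 2: done
  FIRST[S]={a}  FIRST[A]={a,b}  FIRST[B]={b,c}

FIRST(S) = ["a"]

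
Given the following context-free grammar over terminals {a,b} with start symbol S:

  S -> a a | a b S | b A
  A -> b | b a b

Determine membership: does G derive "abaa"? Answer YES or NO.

Convert to CNF:
  S -> T0 A | T1 T1 | T1 X3
  A -> T0 X2 | b
  T0 -> b
  T1 -> a
  X2 -> T1 T0
  X3 -> T0 S

Fill CYK table bottom-up:
  [0..0]={T1}  "a"  orig:{}
  [1..1]={A,T0}  "b"  orig:{A}
  [2..2]={T1}  "a"  orig:{}
  [3..3]={T1}  "a"  orig:{}
  [0..1]={X2}  "ab"  orig:{}
  [1..2]=∅  "ba"
  [2..3]={S}  "aa"
  [0..2]=∅  "aba"
  [1..3]={X3}  "baa"  orig:{}
  [0..3]={S}  "abaa"

S ∈ T[0,3] ⇒ YES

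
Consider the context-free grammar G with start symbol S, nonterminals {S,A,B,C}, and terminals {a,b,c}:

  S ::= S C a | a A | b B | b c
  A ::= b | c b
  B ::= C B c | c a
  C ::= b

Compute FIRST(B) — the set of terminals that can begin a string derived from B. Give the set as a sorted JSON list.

Compute FIRST by fixpoint:
round 1:
  A via A→b: +{b}
  A via A→c b: +{c}
  B via B→c a: +{c}
  C via C→b: +{b}
  S via S→a A: +{a}
  S via S→b B: +{b}
  FIRST[S]={a,b}  FIRST[A]={b,c}  FIRST[B]={c}  FIRST[C]={b}
round 2:
  B via B→C B c: +{b}
  FIRST[S]={a,b}  FIRST[A]={b,c}  FIRST[B]={b,c}  FIRST[C]={b}
round 3: (stable)
  FIRST[S]={a,b}  FIRST[A]={b,c}  FIRST[B]={b,c}  FIRST[C]={b}

FIRST(B) = ["b", "c"]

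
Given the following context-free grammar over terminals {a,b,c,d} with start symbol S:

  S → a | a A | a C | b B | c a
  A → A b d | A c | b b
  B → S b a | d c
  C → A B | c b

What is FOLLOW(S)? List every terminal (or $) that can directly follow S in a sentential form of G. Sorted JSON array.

Compute FIRST by fixpoint:
[1]
  A via A→b b: +{b}
  B via B→d c: +{d}
  C via C→A B: +{b}
  C via C→c b: +{c}
  S via S→a: +{a}
  S via S→b B: +{b}
  S via S→c a: +{c}
  FIRST(S)={a,b,c}  FIRST(A)={b}  FIRST(B)={d}  FIRST(C)={b,c}
[2]
  B via B→S b a: +{a,b,c}
  FIRST(S)={a,b,c}  FIRST(A)={b}  FIRST(B)={a,b,c,d}  FIRST(C)={b,c}
[3] (no change)
  FIRST(S)={a,b,c}  FIRST(A)={b}  FIRST(B)={a,b,c,d}  FIRST(C)={b,c}

Compute FOLLOW by fixpoint:
seed FOLLOW(S) with $
pass 1:
  A→A b d: FOLLOW(A) ⊇ FIRST(b) = {b}; new: +{b}
  A→A c: FOLLOW(A) ⊇ FIRST(c) = {c}; new: +{c}
  B→S b a: FOLLOW(S) ⊇ FIRST(b) = {b}; new: +{b}
  C→A B: FOLLOW(A) ⊇ FIRST(B) = {a,b,c,d}; new: +{a,d}
  S→a A: FOLLOW(A) ⊇ FOLLOW(S) ⊇ {$,b}; new: +{$}
  S→a C: FOLLOW(C) ⊇ FOLLOW(S) ⊇ {$,b}; new: +{$,b}
  S→b B: FOLLOW(B) ⊇ FOLLOW(S) ⊇ {$,b}; new: +{$,b}
  FOLLOW[S]={$,b}  FOLLOW[A]={$,a,b,c,d}  FOLLOW[B]={$,b}  FOLLOW[C]={$,b}
pass 2: (stable)
  FOLLOW[S]={$,b}  FOLLOW[A]={$,a,b,c,d}  FOLLOW[B]={$,b}  FOLLOW[C]={$,b}

FOLLOW(S) = ["$", "b"]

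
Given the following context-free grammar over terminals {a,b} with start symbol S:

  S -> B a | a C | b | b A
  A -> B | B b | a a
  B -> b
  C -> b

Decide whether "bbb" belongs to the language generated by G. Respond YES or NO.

CNF form of G:
  S -> B T1 | T0 A | T1 C | b
  A -> B T0 | T1 T1 | b
  B -> b
  C -> b
  T0 -> b
  T1 -> a

Fill CYK table bottom-up:
  cell(0,0) b: {A,B,C,S,T0}  orig:{A,B,C,S}
  cell(1,1) b: {A,B,C,S,T0}  orig:{A,B,C,S}
  cell(2,2) b: {A,B,C,S,T0}  orig:{A,B,C,S}
  cell(0,1) bb: {A,S}
  cell(1,2) bb: {A,S}
  cell(0,2) bbb: {S}

S ∈ T[0,2] ⇒ YES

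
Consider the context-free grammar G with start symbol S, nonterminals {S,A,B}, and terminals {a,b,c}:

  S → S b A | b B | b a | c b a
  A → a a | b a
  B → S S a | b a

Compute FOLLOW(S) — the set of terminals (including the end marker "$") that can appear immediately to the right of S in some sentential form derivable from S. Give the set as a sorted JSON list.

Compute FIRST by fixpoint:
[1]
  A via A→a a: +{a}
  A via A→b a: +{b}
  B via B→b a: +{b}
  S via S→b B: +{b}
  S via S→c b a: +{c}
  FIRST(S)={b,c}  FIRST(A)={a,b}  FIRST(B)={b}
[2]
  B via B→S S a: +{c}
  FIRST(S)={b,c}  FIRST(A)={a,b}  FIRST(B)={b,c}
[3] (no change)
  FIRST(S)={b,c}  FIRST(A)={a,b}  FIRST(B)={b,c}

FOLLOW iteration:
seed FOLLOW(S) with $
[1]
  B→S S a: FOLLOW(S) ⊇ FIRST(S) = {b,c}; new: +{b,c}
  B→S S a: FOLLOW(S) ⊇ FIRST(a) = {a}; new: +{a}
  S→S b A: FOLLOW(A) ⊇ FOLLOW(S) ⊇ {$,a,b,c}; new: +{$,a,b,c}
  S→b B: FOLLOW(B) ⊇ FOLLOW(S) ⊇ {$,a,b,c}; new: +{$,a,b,c}
  S: {$,a,b,c}  A: {$,a,b,c}  B: {$,a,b,c}
[2] — fixpoint
  S: {$,a,b,c}  A: {$,a,b,c}  B: {$,a,b,c}

FOLLOW(S) = ["$", "a", "b", "c"]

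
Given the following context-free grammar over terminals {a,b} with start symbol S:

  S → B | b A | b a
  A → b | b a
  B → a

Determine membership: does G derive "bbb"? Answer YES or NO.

Convert to CNF:
  S -> T0 A | T0 T1 | a
  A -> T0 T1 | b
  B -> a
  T0 -> b
  T1 -> a

CYK fill:
  T[0,0] 'b' = {A,T0}  orig:{A}
  T[1,1] 'b' = {A,T0}  orig:{A}
  T[2,2] 'b' = {A,T0}  orig:{A}
  T[0,1] 'bb' = {S}
  T[1,2] 'bb' = {S}
  T[0,2] 'bbb' = ∅

S ∉ T[0,2] ⇒ NO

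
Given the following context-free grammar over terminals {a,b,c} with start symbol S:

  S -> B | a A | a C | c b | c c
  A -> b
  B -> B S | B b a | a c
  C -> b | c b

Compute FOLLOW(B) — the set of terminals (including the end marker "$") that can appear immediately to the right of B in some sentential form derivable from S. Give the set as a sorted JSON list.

FIRST sets, iterate to fixpoint:
[1]
  A via A→b: +{b}
  B via B→a c: +{a}
  C via C→b: +{b}
  C via C→c b: +{c}
  S via S→B: +{a}
  S via S→c b: +{c}
  S: {a,c}  A: {b}  B: {a}  C: {b,c}
[2] (stable)
  S: {a,c}  A: {b}  B: {a}  C: {b,c}

Compute FOLLOW by fixpoint:
initialize: $ ∈ FOLLOW(S)
iter 1:
  B→B S: FOLLOW(B) ⊇ FIRST(S) = {a,c}; new: +{a,c}
  B→B S: FOLLOW(S) ⊇ FOLLOW(B) ⊇ {a,c}; new: +{a,c}
  B→B b a: FOLLOW(B) ⊇ FIRST(b) = {b}; new: +{b}
  S→B: FOLLOW(B) ⊇ FOLLOW(S) ⊇ {$,a,c}; new: +{$}
  S→a A: FOLLOW(A) ⊇ FOLLOW(S) ⊇ {$,a,c}; new: +{$,a,c}
  S→a C: FOLLOW(C) ⊇ FOLLOW(S) ⊇ {$,a,c}; new: +{$,a,c}
  S: {$,a,c}  A: {$,a,c}  B: {$,a,b,c}  C: {$,a,c}
iter 2:
  B→B S: FOLLOW(S) ⊇ FOLLOW(B) ⊇ {$,a,b,c}; new: +{b}
  S→a A: FOLLOW(A) ⊇ FOLLOW(S) ⊇ {$,a,b,c}; new: +{b}
  S→a C: FOLLOW(C) ⊇ FOLLOW(S) ⊇ {$,a,b,c}; new: +{b}
  S: {$,a,b,c}  A: {$,a,b,c}  B: {$,a,b,c}  C: {$,a,b,c}
iter 3: — fixpoint
  S: {$,a,b,c}  A: {$,a,b,c}  B: {$,a,b,c}  C: {$,a,b,c}

FOLLOW(B) = ["$", "a", "b", "c"]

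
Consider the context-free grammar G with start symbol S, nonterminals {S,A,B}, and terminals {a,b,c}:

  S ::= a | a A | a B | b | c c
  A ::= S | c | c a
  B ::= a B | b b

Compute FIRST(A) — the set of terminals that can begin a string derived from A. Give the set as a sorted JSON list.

FIRST iteration:
pass 1:
  A via A→c: +{c}
  B via B→a B: +{a}
  B via B→b b: +{b}
  S via S→a: +{a}
  S via S→b: +{b}
  S via S→c c: +{c}
  FIRST[S]={a,b,c}  FIRST[A]={c}  FIRST[B]={a,b}
pass 2:
  A via A→S: +{a,b}
  FIRST[S]={a,b,c}  FIRST[A]={a,b,c}  FIRST[B]={a,b}
pass 3: done
  FIRST[S]={a,b,c}  FIRST[A]={a,b,c}  FIRST[B]={a,b}

FIRST(A) = ["a", "b", "c"]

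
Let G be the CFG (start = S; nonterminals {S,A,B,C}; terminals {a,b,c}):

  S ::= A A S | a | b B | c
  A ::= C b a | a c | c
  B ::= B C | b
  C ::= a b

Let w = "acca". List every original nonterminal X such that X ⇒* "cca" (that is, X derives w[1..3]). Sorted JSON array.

Convert to CNF:
  S -> A X4 | T0 B | a | c
  A -> C X3 | T1 T2 | c
  B -> B C | b
  C -> T1 T0
  T0 -> b
  T1 -> a
  T2 -> c
  X3 -> T0 T1
  X4 -> A S

Fill CYK table bottom-up, restricted to cells inside w[1..3]:
  cell(1,1) c: {A,S,T2}  orig:{A,S}
  cell(2,2) c: {A,S,T2}  orig:{A,S}
  cell(3,3) a: {S,T1}  orig:{S}
  cell(1,2) cc: {X4}  orig:{}
  cell(2,3) ca: {X4}  orig:{}
  cell(1,3) cca: {S}

Original NTs in T[1,3] deriving "cca": ["S"]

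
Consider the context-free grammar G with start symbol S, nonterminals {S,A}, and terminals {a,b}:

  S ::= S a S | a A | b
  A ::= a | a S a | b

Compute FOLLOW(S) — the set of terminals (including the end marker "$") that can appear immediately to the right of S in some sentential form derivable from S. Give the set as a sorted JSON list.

Compute FIRST by fixpoint:
iter 1:
  A via A→a: +{a}
  A via A→b: +{b}
  S via S→a A: +{a}
  S via S→b: +{b}
  S: {a,b}  A: {a,b}
iter 2: — fixpoint
  S: {a,b}  A: {a,b}

Compute FOLLOW by fixpoint:
initialize: $ ∈ FOLLOW(S)
[1]
  A→a S a: FOLLOW(S) ⊇ FIRST(a) = {a}; new: +{a}
  S→a A: FOLLOW(A) ⊇ FOLLOW(S) ⊇ {$,a}; new: +{$,a}
  FOLLOW[S]={$,a}  FOLLOW[A]={$,a}
[2] — fixpoint
  FOLLOW[S]={$,a}  FOLLOW[A]={$,a}

FOLLOW(S) = ["$", "a"]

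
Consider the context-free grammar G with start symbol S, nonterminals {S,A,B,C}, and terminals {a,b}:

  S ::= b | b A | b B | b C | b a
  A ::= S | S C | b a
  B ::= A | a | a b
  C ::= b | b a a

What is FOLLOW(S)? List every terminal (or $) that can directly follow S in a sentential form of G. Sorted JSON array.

FIRST iteration:
round 1:
  A via A→b a: +{b}
  B via B→A: +{b}
  B via B→a: +{a}
  C via C→b: +{b}
  S via S→b: +{b}
  FIRST(S)={b}  FIRST(A)={b}  FIRST(B)={a,b}  FIRST(C)={b}
round 2: (no change)
  FIRST(S)={b}  FIRST(A)={b}  FIRST(B)={a,b}  FIRST(C)={b}

FOLLOW iteration:
seed FOLLOW(S) with $
iter 1:
  A→S C: FOLLOW(S) ⊇ FIRST(C) = {b}; new: +{b}
  S→b A: FOLLOW(A) ⊇ FOLLOW(S) ⊇ {$,b}; new: +{$,b}
  S→b B: FOLLOW(B) ⊇ FOLLOW(S) ⊇ {$,b}; new: +{$,b}
  S→b C: FOLLOW(C) ⊇ FOLLOW(S) ⊇ {$,b}; new: +{$,b}
  S: {$,b}  A: {$,b}  B: {$,b}  C: {$,b}
iter 2: done
  S: {$,b}  A: {$,b}  B: {$,b}  C: {$,b}

FOLLOW(S) = ["$", "b"]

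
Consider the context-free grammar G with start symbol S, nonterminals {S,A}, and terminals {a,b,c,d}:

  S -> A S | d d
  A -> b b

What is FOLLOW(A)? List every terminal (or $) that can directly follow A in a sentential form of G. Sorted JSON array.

FIRST sets, iterate to fixpoint:
round 1:
  A via A→b b: +{b}
  S via S→A S: +{b}
  S via S→d d: +{d}
  S: {b,d}  A: {b}
round 2: — fixpoint
  S: {b,d}  A: {b}

Compute FOLLOW by fixpoint:
seed FOLLOW(S) with $
round 1:
  S→A S: FOLLOW(A) ⊇ FIRST(S) = {b,d}; new: +{b,d}
  S: {$}  A: {b,d}
round 2: (stable)
  S: {$}  A: {b,d}

FOLLOW(A) = ["b", "d"]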